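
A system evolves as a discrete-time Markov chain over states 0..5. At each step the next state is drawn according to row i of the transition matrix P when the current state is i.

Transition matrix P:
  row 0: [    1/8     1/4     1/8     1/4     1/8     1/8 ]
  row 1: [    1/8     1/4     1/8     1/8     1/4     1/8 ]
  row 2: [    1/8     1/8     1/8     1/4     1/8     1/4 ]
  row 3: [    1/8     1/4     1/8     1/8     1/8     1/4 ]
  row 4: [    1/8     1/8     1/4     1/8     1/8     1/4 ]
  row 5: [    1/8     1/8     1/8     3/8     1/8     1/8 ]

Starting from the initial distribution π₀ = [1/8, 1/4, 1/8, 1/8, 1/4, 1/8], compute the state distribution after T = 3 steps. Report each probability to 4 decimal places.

t=0: π = [0.1250, 0.2500, 0.1250, 0.1250, 0.2500, 0.1250]
t=1: π = [0.1250, 0.1875, 0.1563, 0.1875, 0.1563, 0.1875]
t=2: π = [0.1250, 0.1875, 0.1445, 0.2070, 0.1484, 0.1875]
t=3: π = [0.1250, 0.1899, 0.1436, 0.2056, 0.1484, 0.1875]

π = [0.1250, 0.1899, 0.1436, 0.2056, 0.1484, 0.1875]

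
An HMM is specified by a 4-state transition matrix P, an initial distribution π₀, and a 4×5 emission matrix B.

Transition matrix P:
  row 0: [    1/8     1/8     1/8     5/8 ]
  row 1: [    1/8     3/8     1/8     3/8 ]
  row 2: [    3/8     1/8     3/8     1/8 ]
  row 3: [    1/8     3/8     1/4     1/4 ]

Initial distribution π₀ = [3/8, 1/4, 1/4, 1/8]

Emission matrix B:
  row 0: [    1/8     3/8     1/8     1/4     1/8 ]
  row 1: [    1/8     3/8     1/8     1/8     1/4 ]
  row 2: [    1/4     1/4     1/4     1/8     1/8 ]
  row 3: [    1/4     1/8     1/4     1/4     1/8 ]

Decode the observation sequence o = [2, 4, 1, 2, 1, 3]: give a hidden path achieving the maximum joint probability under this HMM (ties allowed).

t=0: δ = [4.688e-02, 3.125e-02, 6.250e-02, 3.125e-02]  (obs o_0=2)
t=1: δ = [2.930e-03, 2.930e-03, 2.930e-03, 3.662e-03]  ψ = [2, 1, 2, 0]  (obs o_1=4)
t=2: δ = [4.120e-04, 5.150e-04, 2.747e-04, 2.289e-04]  ψ = [2, 3, 2, 0]  (obs o_2=1)
t=3: δ = [1.287e-05, 2.414e-05, 2.575e-05, 6.437e-05]  ψ = [2, 1, 2, 0]  (obs o_3=2)
t=4: δ = [3.621e-06, 9.052e-06, 4.023e-06, 2.012e-06]  ψ = [2, 3, 3, 3]  (obs o_4=1)
t=5: δ = [3.772e-07, 4.243e-07, 1.886e-07, 8.487e-07]  ψ = [2, 1, 2, 1]  (obs o_5=3)
backtrack: best end state = 3; path = [2, 2, 0, 3, 1, 3]

path = [2, 2, 0, 3, 1, 3]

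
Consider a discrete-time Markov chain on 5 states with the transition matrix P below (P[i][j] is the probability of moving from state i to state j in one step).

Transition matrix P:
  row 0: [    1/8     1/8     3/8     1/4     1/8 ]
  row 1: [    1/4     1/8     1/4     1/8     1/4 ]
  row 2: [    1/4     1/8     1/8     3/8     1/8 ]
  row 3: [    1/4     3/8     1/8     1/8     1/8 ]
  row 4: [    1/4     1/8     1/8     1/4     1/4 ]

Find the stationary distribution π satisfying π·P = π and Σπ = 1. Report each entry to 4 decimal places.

Balance equations π_j = Σ_i π_i·P[i][j]:
  π_0 = 1/8·π_0 + 1/4·π_1 + 1/4·π_2 + 1/4·π_3 + 1/4·π_4
  π_1 = 1/8·π_0 + 1/8·π_1 + 1/8·π_2 + 3/8·π_3 + 1/8·π_4
  π_2 = 3/8·π_0 + 1/4·π_1 + 1/8·π_2 + 1/8·π_3 + 1/8·π_4
  π_3 = 1/4·π_0 + 1/8·π_1 + 3/8·π_2 + 1/8·π_3 + 1/4·π_4
  normalize: π_0 + π_1 + π_2 + π_3 + π_4 = 1
Solving the linear system gives exactly π = [2/9, 481/2655, 1079/5310, 1193/5310, 448/2655].

π = [0.2222, 0.1812, 0.2032, 0.2247, 0.1687]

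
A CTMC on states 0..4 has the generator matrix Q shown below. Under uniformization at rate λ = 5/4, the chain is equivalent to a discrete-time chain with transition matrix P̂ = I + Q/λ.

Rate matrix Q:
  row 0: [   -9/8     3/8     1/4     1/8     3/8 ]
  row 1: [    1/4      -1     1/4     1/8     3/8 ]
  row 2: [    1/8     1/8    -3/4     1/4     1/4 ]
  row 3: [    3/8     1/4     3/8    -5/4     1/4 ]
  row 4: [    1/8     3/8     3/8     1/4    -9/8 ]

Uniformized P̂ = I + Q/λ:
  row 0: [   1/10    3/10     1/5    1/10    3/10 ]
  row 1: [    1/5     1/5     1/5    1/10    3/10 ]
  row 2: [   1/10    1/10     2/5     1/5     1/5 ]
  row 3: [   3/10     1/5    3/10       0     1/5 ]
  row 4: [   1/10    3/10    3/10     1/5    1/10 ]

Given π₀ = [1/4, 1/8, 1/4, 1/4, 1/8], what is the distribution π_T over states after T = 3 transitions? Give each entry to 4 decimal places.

π = [0.1490, 0.2068, 0.2938, 0.1366, 0.2139]

t=0: π = [0.2500, 0.1250, 0.2500, 0.2500, 0.1250]
t=1: π = [0.1625, 0.2125, 0.2875, 0.1125, 0.2250]
t=2: π = [0.1438, 0.2100, 0.2913, 0.1400, 0.2150]
t=3: π = [0.1490, 0.2068, 0.2938, 0.1366, 0.2139]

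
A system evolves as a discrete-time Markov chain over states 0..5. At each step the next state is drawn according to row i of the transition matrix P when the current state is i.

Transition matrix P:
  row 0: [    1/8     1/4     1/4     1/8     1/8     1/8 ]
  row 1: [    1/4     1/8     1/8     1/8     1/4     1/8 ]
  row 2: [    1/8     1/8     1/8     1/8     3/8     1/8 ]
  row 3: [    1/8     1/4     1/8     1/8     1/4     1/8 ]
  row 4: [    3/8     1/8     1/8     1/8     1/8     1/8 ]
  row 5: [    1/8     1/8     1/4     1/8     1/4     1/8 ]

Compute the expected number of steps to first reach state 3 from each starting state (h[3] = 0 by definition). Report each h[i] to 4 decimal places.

h = [8.0000, 8.0000, 8.0000, 0.0000, 8.0000, 8.0000]

First-step conditioning: h[3] = 0; for i ≠ 3, h[i] = 1 + Σ_k P[i][k]·h[k].
  h[0] = 1 + 1/8·h[0] + 1/4·h[1] + 1/4·h[2] + 1/8·h[4] + 1/8·h[5]
  h[1] = 1 + 1/4·h[0] + 1/8·h[1] + 1/8·h[2] + 1/4·h[4] + 1/8·h[5]
  h[2] = 1 + 1/8·h[0] + 1/8·h[1] + 1/8·h[2] + 3/8·h[4] + 1/8·h[5]
  h[4] = 1 + 3/8·h[0] + 1/8·h[1] + 1/8·h[2] + 1/8·h[4] + 1/8·h[5]
  h[5] = 1 + 1/8·h[0] + 1/8·h[1] + 1/4·h[2] + 1/4·h[4] + 1/8·h[5]
Solving the 5×5 linear system over states ≠ 3 gives exactly h = [8, 8, 8, 0, 8, 8] (h[3] = 0 is the target).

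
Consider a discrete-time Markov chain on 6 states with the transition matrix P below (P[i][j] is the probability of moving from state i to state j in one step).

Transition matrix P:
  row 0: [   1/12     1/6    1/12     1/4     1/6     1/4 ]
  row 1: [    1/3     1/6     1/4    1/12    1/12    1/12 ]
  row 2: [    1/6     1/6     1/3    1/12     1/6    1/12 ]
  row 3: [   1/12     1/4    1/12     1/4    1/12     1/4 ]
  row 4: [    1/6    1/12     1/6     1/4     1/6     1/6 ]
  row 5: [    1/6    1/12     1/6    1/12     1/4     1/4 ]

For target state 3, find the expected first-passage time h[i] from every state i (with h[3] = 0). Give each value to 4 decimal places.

h = [6.0052, 7.0308, 7.1171, 0.0000, 5.9289, 7.0069]

First-step conditioning: h[3] = 0; for i ≠ 3, h[i] = 1 + Σ_k P[i][k]·h[k].
  h[0] = 1 + 1/12·h[0] + 1/6·h[1] + 1/12·h[2] + 1/6·h[4] + 1/4·h[5]
  h[1] = 1 + 1/3·h[0] + 1/6·h[1] + 1/4·h[2] + 1/12·h[4] + 1/12·h[5]
  h[2] = 1 + 1/6·h[0] + 1/6·h[1] + 1/3·h[2] + 1/6·h[4] + 1/12·h[5]
  h[4] = 1 + 1/6·h[0] + 1/12·h[1] + 1/6·h[2] + 1/6·h[4] + 1/6·h[5]
  h[5] = 1 + 1/6·h[0] + 1/12·h[1] + 1/6·h[2] + 1/4·h[4] + 1/4·h[5]
Solving the 5×5 linear system over states ≠ 3 gives exactly h = [187044/31147, 218988/31147, 221676/31147, 0, 184668/31147, 218244/31147] (h[3] = 0 is the target).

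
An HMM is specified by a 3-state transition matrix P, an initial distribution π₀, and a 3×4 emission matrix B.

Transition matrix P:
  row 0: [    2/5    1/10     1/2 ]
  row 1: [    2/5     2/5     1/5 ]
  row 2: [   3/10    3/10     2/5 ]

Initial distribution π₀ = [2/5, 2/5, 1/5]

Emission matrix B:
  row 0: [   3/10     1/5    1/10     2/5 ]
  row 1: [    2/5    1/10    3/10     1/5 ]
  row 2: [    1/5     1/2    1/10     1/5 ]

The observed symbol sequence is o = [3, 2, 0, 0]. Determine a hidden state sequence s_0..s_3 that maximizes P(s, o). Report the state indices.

path = [1, 1, 1, 1]

t=0: δ = [1.600e-01, 8.000e-02, 4.000e-02]  (obs o_0=3)
t=1: δ = [6.400e-03, 9.600e-03, 8.000e-03]  ψ = [0, 1, 0]  (obs o_1=2)
t=2: δ = [1.152e-03, 1.536e-03, 6.400e-04]  ψ = [1, 1, 0]  (obs o_2=0)
t=3: δ = [1.843e-04, 2.458e-04, 1.152e-04]  ψ = [1, 1, 0]  (obs o_3=0)
backtrack: best end state = 1; path = [1, 1, 1, 1]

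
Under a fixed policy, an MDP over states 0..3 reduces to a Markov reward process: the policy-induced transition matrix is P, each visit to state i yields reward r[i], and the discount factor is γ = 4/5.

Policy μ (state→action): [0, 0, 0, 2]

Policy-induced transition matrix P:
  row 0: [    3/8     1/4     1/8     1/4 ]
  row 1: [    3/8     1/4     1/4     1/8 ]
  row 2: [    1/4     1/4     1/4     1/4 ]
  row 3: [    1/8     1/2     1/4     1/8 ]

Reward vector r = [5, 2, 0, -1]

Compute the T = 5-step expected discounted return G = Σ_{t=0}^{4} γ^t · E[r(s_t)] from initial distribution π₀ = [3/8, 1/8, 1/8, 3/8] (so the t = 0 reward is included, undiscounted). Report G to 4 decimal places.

G = 6.2052

t=0: π = [0.3750, 0.1250, 0.1250, 0.3750], E[r] = 1.7500, γ^t·E[r] = 1.750000, running G = 1.750000
t=1: π = [0.2656, 0.3438, 0.2031, 0.1875], E[r] = 1.8281, γ^t·E[r] = 1.462500, running G = 3.212500
t=2: π = [0.3027, 0.2969, 0.2168, 0.1836], E[r] = 1.9238, γ^t·E[r] = 1.231250, running G = 4.443750
t=3: π = [0.3020, 0.2959, 0.2122, 0.1899], E[r] = 1.9119, γ^t·E[r] = 0.978875, running G = 5.422625
t=4: π = [0.3010, 0.2975, 0.2122, 0.1893], E[r] = 1.9107, γ^t·E[r] = 0.782613, running G = 6.205238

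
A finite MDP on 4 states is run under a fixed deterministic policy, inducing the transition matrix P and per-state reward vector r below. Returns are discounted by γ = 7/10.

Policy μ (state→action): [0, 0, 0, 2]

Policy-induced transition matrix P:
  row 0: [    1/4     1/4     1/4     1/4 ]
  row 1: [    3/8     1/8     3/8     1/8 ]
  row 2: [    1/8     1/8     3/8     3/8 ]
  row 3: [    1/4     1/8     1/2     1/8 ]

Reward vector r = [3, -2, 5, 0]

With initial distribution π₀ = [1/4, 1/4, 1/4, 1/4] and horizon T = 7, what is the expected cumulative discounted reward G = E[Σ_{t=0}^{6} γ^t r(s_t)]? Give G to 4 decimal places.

G = 6.1589

t=0: π = [0.2500, 0.2500, 0.2500, 0.2500], E[r] = 1.5000, γ^t·E[r] = 1.500000, running G = 1.500000
t=1: π = [0.2500, 0.1563, 0.3750, 0.2188], E[r] = 2.3125, γ^t·E[r] = 1.618750, running G = 3.118750
t=2: π = [0.2227, 0.1563, 0.3711, 0.2500], E[r] = 2.2109, γ^t·E[r] = 1.083359, running G = 4.202109
t=3: π = [0.2231, 0.1528, 0.3784, 0.2456], E[r] = 2.2559, γ^t·E[r] = 0.773760, running G = 4.975869
t=4: π = [0.2218, 0.1529, 0.3778, 0.2475], E[r] = 2.2487, γ^t·E[r] = 0.539903, running G = 5.515772
t=5: π = [0.2219, 0.1527, 0.3782, 0.2472], E[r] = 2.2513, γ^t·E[r] = 0.378370, running G = 5.894142
t=6: π = [0.2218, 0.1527, 0.3782, 0.2473], E[r] = 2.2508, γ^t·E[r] = 0.264802, running G = 6.158944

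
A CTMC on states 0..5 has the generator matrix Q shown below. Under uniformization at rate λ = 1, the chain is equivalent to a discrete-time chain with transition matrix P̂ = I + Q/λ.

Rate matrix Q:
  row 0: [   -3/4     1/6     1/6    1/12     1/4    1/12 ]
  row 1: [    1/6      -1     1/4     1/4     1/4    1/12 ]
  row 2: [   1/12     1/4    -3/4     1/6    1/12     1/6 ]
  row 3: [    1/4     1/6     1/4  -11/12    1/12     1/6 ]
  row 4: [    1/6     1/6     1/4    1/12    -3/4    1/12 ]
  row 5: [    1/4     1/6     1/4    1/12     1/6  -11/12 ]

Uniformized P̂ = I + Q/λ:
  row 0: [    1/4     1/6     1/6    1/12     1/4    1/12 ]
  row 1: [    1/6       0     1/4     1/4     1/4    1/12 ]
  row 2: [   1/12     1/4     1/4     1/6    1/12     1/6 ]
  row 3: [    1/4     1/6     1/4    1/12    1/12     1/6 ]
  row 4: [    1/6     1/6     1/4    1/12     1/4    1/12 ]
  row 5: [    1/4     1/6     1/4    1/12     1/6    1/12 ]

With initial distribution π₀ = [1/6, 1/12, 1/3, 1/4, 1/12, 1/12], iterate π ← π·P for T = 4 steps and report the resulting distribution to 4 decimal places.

t=0: π = [0.1667, 0.0833, 0.3333, 0.2500, 0.0833, 0.0833]
t=1: π = [0.1806, 0.1806, 0.2361, 0.1250, 0.1458, 0.1319]
t=2: π = [0.1834, 0.1563, 0.2350, 0.1331, 0.1788, 0.1134]
t=3: π = [0.1829, 0.1602, 0.2347, 0.1290, 0.1792, 0.1140]
t=4: π = [0.1826, 0.1595, 0.2348, 0.1296, 0.1799, 0.1136]

π = [0.1826, 0.1595, 0.2348, 0.1296, 0.1799, 0.1136]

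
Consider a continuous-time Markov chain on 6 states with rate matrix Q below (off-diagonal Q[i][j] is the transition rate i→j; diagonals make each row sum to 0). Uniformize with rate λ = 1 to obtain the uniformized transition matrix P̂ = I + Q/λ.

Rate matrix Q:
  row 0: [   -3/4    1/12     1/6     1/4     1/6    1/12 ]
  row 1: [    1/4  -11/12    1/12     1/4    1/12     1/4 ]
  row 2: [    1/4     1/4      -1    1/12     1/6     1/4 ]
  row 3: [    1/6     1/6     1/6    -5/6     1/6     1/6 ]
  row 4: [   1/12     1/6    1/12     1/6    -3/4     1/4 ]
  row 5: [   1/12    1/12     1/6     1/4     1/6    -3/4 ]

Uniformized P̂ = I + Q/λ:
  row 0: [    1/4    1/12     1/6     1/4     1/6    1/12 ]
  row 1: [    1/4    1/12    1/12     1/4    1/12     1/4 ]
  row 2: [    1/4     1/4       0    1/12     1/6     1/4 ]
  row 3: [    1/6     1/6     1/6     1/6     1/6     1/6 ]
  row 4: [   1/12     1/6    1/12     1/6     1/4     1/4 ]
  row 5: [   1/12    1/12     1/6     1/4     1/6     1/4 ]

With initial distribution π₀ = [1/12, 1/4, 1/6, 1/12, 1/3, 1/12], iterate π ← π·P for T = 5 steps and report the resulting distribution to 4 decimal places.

t=0: π = [0.0833, 0.2500, 0.1667, 0.0833, 0.3333, 0.0833]
t=1: π = [0.1736, 0.1458, 0.0903, 0.1875, 0.1736, 0.2292]
t=2: π = [0.1672, 0.1285, 0.1250, 0.2049, 0.1690, 0.2054]
t=3: π = [0.1705, 0.1353, 0.1210, 0.1980, 0.1700, 0.2051]
t=4: π = [0.1710, 0.1342, 0.1210, 0.1992, 0.1696, 0.2051]
t=5: π = [0.1710, 0.1342, 0.1212, 0.1991, 0.1696, 0.2049]

π = [0.1710, 0.1342, 0.1212, 0.1991, 0.1696, 0.2049]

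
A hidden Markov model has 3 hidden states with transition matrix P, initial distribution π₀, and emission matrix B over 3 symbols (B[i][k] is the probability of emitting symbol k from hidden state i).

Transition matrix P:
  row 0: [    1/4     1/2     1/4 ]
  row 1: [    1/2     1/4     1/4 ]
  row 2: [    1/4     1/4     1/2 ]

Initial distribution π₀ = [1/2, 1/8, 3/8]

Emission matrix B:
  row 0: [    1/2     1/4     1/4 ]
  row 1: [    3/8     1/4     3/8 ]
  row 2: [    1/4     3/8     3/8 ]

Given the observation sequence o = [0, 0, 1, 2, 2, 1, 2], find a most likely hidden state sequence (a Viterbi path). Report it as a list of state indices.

t=0: δ = [2.500e-01, 4.688e-02, 9.375e-02]  (obs o_0=0)
t=1: δ = [3.125e-02, 4.688e-02, 1.562e-02]  ψ = [0, 0, 0]  (obs o_1=0)
t=2: δ = [5.859e-03, 3.906e-03, 4.395e-03]  ψ = [1, 0, 1]  (obs o_2=1)
t=3: δ = [4.883e-04, 1.099e-03, 8.240e-04]  ψ = [1, 0, 2]  (obs o_3=2)
t=4: δ = [1.373e-04, 1.030e-04, 1.545e-04]  ψ = [1, 1, 2]  (obs o_4=2)
t=5: δ = [1.287e-05, 1.717e-05, 2.897e-05]  ψ = [1, 0, 2]  (obs o_5=1)
t=6: δ = [2.146e-06, 2.716e-06, 5.431e-06]  ψ = [1, 2, 2]  (obs o_6=2)
backtrack: best end state = 2; path = [0, 1, 2, 2, 2, 2, 2]

path = [0, 1, 2, 2, 2, 2, 2]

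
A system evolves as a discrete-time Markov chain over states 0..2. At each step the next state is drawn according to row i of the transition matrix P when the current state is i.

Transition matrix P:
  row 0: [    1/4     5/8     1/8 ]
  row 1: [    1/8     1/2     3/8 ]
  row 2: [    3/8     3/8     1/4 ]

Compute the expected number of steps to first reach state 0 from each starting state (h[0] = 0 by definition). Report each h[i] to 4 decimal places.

First-step conditioning: h[0] = 0; for i ≠ 0, h[i] = 1 + Σ_k P[i][k]·h[k].
  h[1] = 1 + 1/2·h[1] + 3/8·h[2]
  h[2] = 1 + 3/8·h[1] + 1/4·h[2]
Solving the 2×2 linear system over states ≠ 0 gives exactly h = [0, 24/5, 56/15] (h[0] = 0 is the target).

h = [0.0000, 4.8000, 3.7333]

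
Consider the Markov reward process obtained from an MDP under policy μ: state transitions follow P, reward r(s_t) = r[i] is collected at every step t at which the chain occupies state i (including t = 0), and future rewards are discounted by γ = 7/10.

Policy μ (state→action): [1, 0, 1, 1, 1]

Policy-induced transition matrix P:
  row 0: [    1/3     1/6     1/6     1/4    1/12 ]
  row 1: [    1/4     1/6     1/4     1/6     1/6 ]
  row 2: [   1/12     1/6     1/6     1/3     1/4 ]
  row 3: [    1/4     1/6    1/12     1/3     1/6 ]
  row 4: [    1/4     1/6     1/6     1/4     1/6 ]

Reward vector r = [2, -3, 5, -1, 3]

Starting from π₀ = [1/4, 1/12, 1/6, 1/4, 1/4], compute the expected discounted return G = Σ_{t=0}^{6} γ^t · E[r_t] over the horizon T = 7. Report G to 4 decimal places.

t=0: π = [0.2500, 0.0833, 0.1667, 0.2500, 0.2500], E[r] = 1.5833, γ^t·E[r] = 1.583333, running G = 1.583333
t=1: π = [0.2431, 0.1667, 0.1528, 0.2778, 0.1597], E[r] = 0.9514, γ^t·E[r] = 0.665972, running G = 2.249306
t=2: π = [0.2448, 0.1667, 0.1574, 0.2720, 0.1591], E[r] = 0.9821, γ^t·E[r] = 0.481209, running G = 2.730515
t=3: π = [0.2442, 0.1667, 0.1579, 0.2719, 0.1594], E[r] = 0.9840, γ^t·E[r] = 0.337525, running G = 3.068040
t=4: π = [0.2440, 0.1667, 0.1579, 0.2719, 0.1595], E[r] = 0.9841, γ^t·E[r] = 0.236272, running G = 3.304312
t=5: π = [0.2440, 0.1667, 0.1579, 0.2719, 0.1595], E[r] = 0.9841, γ^t·E[r] = 0.165389, running G = 3.469702
t=6: π = [0.2440, 0.1667, 0.1579, 0.2719, 0.1595], E[r] = 0.9841, γ^t·E[r] = 0.115773, running G = 3.585474

G = 3.5855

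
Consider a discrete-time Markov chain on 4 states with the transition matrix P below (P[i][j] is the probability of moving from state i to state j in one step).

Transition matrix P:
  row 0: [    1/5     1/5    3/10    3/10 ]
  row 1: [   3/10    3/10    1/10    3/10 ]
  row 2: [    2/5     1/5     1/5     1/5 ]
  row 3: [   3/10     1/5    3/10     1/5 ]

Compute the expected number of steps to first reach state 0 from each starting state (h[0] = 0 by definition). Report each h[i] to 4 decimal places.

h = [0.0000, 3.1563, 2.8125, 3.0938]

First-step conditioning: h[0] = 0; for i ≠ 0, h[i] = 1 + Σ_k P[i][k]·h[k].
  h[1] = 1 + 3/10·h[1] + 1/10·h[2] + 3/10·h[3]
  h[2] = 1 + 1/5·h[1] + 1/5·h[2] + 1/5·h[3]
  h[3] = 1 + 1/5·h[1] + 3/10·h[2] + 1/5·h[3]
Solving the 3×3 linear system over states ≠ 0 gives exactly h = [0, 101/32, 45/16, 99/32] (h[0] = 0 is the target).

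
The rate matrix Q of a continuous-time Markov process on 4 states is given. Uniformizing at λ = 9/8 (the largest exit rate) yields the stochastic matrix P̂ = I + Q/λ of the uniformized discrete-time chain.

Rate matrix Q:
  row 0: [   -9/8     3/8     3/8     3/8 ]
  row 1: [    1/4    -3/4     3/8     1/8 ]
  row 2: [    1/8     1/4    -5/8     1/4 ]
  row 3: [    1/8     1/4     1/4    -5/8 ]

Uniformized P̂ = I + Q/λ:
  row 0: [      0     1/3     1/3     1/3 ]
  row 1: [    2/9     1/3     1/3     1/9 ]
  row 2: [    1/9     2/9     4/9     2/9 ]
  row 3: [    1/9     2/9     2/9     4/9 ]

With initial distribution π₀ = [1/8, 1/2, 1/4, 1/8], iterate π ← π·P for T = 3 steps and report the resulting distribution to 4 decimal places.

π = [0.1272, 0.2665, 0.3440, 0.2623]

t=0: π = [0.1250, 0.5000, 0.2500, 0.1250]
t=1: π = [0.1528, 0.2917, 0.3472, 0.2083]
t=2: π = [0.1265, 0.2716, 0.3488, 0.2531]
t=3: π = [0.1272, 0.2665, 0.3440, 0.2623]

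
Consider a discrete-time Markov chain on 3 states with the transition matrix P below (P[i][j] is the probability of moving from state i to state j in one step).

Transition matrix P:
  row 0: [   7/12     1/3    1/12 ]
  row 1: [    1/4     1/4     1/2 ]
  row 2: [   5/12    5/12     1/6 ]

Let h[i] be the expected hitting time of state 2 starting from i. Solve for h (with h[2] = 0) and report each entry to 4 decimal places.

h = [4.7273, 2.9091, 0.0000]

First-step conditioning: h[2] = 0; for i ≠ 2, h[i] = 1 + Σ_k P[i][k]·h[k].
  h[0] = 1 + 7/12·h[0] + 1/3·h[1]
  h[1] = 1 + 1/4·h[0] + 1/4·h[1]
Solving the 2×2 linear system over states ≠ 2 gives exactly h = [52/11, 32/11, 0] (h[2] = 0 is the target).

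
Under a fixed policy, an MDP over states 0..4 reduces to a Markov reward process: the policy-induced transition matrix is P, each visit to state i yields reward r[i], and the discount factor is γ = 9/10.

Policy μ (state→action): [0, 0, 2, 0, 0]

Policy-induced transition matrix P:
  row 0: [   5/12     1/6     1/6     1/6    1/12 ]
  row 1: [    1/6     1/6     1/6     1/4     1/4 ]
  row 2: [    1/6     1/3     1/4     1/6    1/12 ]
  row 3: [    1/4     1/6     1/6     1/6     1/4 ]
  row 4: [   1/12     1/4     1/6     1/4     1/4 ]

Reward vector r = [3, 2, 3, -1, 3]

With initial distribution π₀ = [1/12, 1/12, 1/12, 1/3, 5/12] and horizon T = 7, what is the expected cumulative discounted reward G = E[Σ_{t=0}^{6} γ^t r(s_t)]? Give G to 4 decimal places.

t=0: π = [0.0833, 0.0833, 0.0833, 0.3333, 0.4167], E[r] = 1.5833, γ^t·E[r] = 1.583333, running G = 1.583333
t=1: π = [0.1806, 0.2153, 0.1736, 0.2083, 0.2222], E[r] = 1.9514, γ^t·E[r] = 1.756250, running G = 3.339583
t=2: π = [0.2106, 0.2141, 0.1811, 0.2031, 0.1910], E[r] = 1.9734, γ^t·E[r] = 1.598438, running G = 4.938021
t=3: π = [0.2203, 0.2128, 0.1818, 0.2004, 0.1847], E[r] = 1.9855, γ^t·E[r] = 1.447453, running G = 6.385474
t=4: π = [0.2231, 0.2124, 0.1818, 0.1998, 0.1830], E[r] = 1.9885, γ^t·E[r] = 1.304648, running G = 7.690122
t=5: π = [0.2238, 0.2122, 0.1818, 0.1996, 0.1825], E[r] = 1.9893, γ^t·E[r] = 1.174684, running G = 8.864806
t=6: π = [0.2240, 0.2122, 0.1818, 0.1996, 0.1824], E[r] = 1.9896, γ^t·E[r] = 1.057341, running G = 9.922148

G = 9.9221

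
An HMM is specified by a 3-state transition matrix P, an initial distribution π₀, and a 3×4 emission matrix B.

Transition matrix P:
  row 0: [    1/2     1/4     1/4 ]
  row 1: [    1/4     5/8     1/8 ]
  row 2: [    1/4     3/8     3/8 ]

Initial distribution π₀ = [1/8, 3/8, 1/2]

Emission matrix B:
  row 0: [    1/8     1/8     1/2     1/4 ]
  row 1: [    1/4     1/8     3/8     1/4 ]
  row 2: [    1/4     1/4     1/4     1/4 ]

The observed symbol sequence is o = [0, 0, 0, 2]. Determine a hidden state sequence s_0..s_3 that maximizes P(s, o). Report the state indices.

t=0: δ = [1.562e-02, 9.375e-02, 1.250e-01]  (obs o_0=0)
t=1: δ = [3.906e-03, 1.465e-02, 1.172e-02]  ψ = [2, 1, 2]  (obs o_1=0)
t=2: δ = [4.578e-04, 2.289e-03, 1.099e-03]  ψ = [1, 1, 2]  (obs o_2=0)
t=3: δ = [2.861e-04, 5.364e-04, 1.030e-04]  ψ = [1, 1, 2]  (obs o_3=2)
backtrack: best end state = 1; path = [1, 1, 1, 1]

path = [1, 1, 1, 1]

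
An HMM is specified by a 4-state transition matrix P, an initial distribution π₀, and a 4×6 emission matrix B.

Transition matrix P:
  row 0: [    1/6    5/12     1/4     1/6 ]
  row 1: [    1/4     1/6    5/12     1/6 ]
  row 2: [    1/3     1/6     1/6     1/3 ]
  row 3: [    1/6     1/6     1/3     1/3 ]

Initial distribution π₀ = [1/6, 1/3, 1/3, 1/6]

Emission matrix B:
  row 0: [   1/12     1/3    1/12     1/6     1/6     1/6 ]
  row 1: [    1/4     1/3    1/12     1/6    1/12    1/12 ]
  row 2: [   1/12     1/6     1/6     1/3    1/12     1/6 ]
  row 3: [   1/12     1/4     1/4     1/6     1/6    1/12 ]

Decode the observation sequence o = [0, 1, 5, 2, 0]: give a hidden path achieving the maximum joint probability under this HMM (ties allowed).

t=0: δ = [1.389e-02, 8.333e-02, 2.778e-02, 1.389e-02]  (obs o_0=0)
t=1: δ = [6.944e-03, 4.630e-03, 5.787e-03, 3.472e-03]  ψ = [1, 1, 1, 1]  (obs o_1=1)
t=2: δ = [3.215e-04, 2.411e-04, 3.215e-04, 1.608e-04]  ψ = [2, 0, 1, 2]  (obs o_2=5)
t=3: δ = [8.931e-06, 1.116e-05, 1.674e-05, 2.679e-05]  ψ = [2, 0, 1, 2]  (obs o_3=2)
t=4: δ = [4.651e-07, 1.116e-06, 7.442e-07, 7.442e-07]  ψ = [2, 3, 3, 3]  (obs o_4=0)
backtrack: best end state = 1; path = [1, 1, 2, 3, 1]

path = [1, 1, 2, 3, 1]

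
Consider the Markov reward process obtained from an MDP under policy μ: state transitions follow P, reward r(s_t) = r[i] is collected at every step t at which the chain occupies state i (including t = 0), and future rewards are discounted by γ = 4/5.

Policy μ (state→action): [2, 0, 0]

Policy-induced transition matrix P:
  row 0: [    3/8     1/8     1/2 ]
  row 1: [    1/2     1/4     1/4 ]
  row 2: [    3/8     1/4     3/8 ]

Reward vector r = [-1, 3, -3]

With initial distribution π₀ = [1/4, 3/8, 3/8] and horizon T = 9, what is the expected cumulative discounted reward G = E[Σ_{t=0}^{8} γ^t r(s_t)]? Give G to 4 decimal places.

G = -3.4626

t=0: π = [0.2500, 0.3750, 0.3750], E[r] = -0.2500, γ^t·E[r] = -0.250000, running G = -0.250000
t=1: π = [0.4219, 0.2188, 0.3594], E[r] = -0.8438, γ^t·E[r] = -0.675000, running G = -0.925000
t=2: π = [0.4023, 0.1973, 0.4004], E[r] = -1.0117, γ^t·E[r] = -0.647500, running G = -1.572500
t=3: π = [0.3997, 0.1997, 0.4006], E[r] = -1.0024, γ^t·E[r] = -0.513250, running G = -2.085750
t=4: π = [0.4000, 0.2000, 0.4000], E[r] = -0.9998, γ^t·E[r] = -0.409525, running G = -2.495275
t=5: π = [0.4000, 0.2000, 0.4000], E[r] = -1.0000, γ^t·E[r] = -0.327668, running G = -2.822943
t=6: π = [0.4000, 0.2000, 0.4000], E[r] = -1.0000, γ^t·E[r] = -0.262145, running G = -3.085087
t=7: π = [0.4000, 0.2000, 0.4000], E[r] = -1.0000, γ^t·E[r] = -0.209715, running G = -3.294803
t=8: π = [0.4000, 0.2000, 0.4000], E[r] = -1.0000, γ^t·E[r] = -0.167772, running G = -3.462575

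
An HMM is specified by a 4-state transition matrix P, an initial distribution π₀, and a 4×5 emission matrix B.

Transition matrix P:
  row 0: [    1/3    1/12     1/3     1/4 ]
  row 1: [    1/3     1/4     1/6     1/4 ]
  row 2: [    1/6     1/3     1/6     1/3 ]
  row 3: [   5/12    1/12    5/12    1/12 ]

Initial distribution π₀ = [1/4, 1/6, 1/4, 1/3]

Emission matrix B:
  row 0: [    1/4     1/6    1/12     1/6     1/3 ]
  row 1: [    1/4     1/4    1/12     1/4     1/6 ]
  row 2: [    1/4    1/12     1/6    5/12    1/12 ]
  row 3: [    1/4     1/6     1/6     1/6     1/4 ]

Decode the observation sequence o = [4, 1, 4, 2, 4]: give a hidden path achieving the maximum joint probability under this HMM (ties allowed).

t=0: δ = [8.333e-02, 2.778e-02, 2.083e-02, 8.333e-02]  (obs o_0=4)
t=1: δ = [5.787e-03, 1.736e-03, 2.894e-03, 3.472e-03]  ψ = [3, 0, 3, 0]  (obs o_1=1)
t=2: δ = [6.430e-04, 1.608e-04, 1.608e-04, 3.617e-04]  ψ = [0, 2, 0, 0]  (obs o_2=4)
t=3: δ = [1.786e-05, 4.465e-06, 3.572e-05, 2.679e-05]  ψ = [0, 0, 0, 0]  (obs o_3=2)
t=4: δ = [3.721e-06, 1.985e-06, 9.303e-07, 2.977e-06]  ψ = [3, 2, 3, 2]  (obs o_4=4)
backtrack: best end state = 0; path = [3, 0, 0, 3, 0]

path = [3, 0, 0, 3, 0]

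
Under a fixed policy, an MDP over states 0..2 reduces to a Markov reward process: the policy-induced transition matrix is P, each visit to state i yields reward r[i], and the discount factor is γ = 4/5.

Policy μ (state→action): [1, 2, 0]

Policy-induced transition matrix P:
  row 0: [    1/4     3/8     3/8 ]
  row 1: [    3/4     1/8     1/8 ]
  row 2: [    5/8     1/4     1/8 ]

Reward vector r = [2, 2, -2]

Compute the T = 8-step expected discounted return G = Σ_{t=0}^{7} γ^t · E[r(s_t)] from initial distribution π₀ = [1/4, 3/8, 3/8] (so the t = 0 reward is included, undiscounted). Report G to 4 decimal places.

G = 3.8624

t=0: π = [0.2500, 0.3750, 0.3750], E[r] = 0.5000, γ^t·E[r] = 0.500000, running G = 0.500000
t=1: π = [0.5781, 0.2344, 0.1875], E[r] = 1.2500, γ^t·E[r] = 1.000000, running G = 1.500000
t=2: π = [0.4375, 0.2930, 0.2695], E[r] = 0.9219, γ^t·E[r] = 0.590000, running G = 2.090000
t=3: π = [0.4976, 0.2681, 0.2344], E[r] = 1.0625, γ^t·E[r] = 0.544000, running G = 2.634000
t=4: π = [0.4719, 0.2787, 0.2494], E[r] = 1.0024, γ^t·E[r] = 0.410600, running G = 3.044600
t=5: π = [0.4829, 0.2742, 0.2430], E[r] = 1.0281, γ^t·E[r] = 0.336880, running G = 3.381480
t=6: π = [0.4782, 0.2761, 0.2457], E[r] = 1.0171, γ^t·E[r] = 0.266636, running G = 3.648116
t=7: π = [0.4802, 0.2753, 0.2445], E[r] = 1.0218, γ^t·E[r] = 0.214288, running G = 3.862404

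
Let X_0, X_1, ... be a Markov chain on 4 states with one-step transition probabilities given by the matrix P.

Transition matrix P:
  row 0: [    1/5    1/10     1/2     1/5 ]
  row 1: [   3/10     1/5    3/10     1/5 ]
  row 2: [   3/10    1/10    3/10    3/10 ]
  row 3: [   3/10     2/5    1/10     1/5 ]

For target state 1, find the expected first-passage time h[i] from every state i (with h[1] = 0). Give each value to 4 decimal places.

h = [5.8768, 0.0000, 5.7346, 4.1706]

First-step conditioning: h[1] = 0; for i ≠ 1, h[i] = 1 + Σ_k P[i][k]·h[k].
  h[0] = 1 + 1/5·h[0] + 1/2·h[2] + 1/5·h[3]
  h[2] = 1 + 3/10·h[0] + 3/10·h[2] + 3/10·h[3]
  h[3] = 1 + 3/10·h[0] + 1/10·h[2] + 1/5·h[3]
Solving the 3×3 linear system over states ≠ 1 gives exactly h = [1240/211, 0, 1210/211, 880/211] (h[1] = 0 is the target).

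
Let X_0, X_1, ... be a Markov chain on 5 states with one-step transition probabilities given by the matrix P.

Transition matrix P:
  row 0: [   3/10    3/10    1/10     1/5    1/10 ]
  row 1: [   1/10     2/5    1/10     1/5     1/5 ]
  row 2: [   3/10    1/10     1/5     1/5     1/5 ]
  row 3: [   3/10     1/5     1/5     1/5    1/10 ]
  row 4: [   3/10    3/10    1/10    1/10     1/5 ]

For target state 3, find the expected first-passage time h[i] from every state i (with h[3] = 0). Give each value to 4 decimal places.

First-step conditioning: h[3] = 0; for i ≠ 3, h[i] = 1 + Σ_k P[i][k]·h[k].
  h[0] = 1 + 3/10·h[0] + 3/10·h[1] + 1/10·h[2] + 1/10·h[4]
  h[1] = 1 + 1/10·h[0] + 2/5·h[1] + 1/10·h[2] + 1/5·h[4]
  h[2] = 1 + 3/10·h[0] + 1/10·h[1] + 1/5·h[2] + 1/5·h[4]
  h[4] = 1 + 3/10·h[0] + 3/10·h[1] + 1/10·h[2] + 1/5·h[4]
Solving the 4×4 linear system over states ≠ 3 gives exactly h = [7290/1343, 7380/1343, 7360/1343, 0, 8100/1343] (h[3] = 0 is the target).

h = [5.4281, 5.4952, 5.4803, 0.0000, 6.0313]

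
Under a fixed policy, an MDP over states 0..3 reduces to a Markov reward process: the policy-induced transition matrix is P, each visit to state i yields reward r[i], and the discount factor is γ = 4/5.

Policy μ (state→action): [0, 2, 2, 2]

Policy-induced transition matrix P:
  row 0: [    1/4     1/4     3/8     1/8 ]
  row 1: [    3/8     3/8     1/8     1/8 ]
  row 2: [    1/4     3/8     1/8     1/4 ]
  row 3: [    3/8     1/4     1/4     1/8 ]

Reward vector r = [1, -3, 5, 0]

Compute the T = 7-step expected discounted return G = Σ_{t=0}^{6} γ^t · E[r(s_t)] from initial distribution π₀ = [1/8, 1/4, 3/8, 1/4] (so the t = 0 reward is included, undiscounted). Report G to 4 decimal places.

G = 2.4776

t=0: π = [0.1250, 0.2500, 0.3750, 0.2500], E[r] = 1.2500, γ^t·E[r] = 1.250000, running G = 1.250000
t=1: π = [0.3125, 0.3281, 0.1875, 0.1719], E[r] = 0.2656, γ^t·E[r] = 0.212500, running G = 1.462500
t=2: π = [0.3125, 0.3145, 0.2246, 0.1484], E[r] = 0.4922, γ^t·E[r] = 0.315000, running G = 1.777500
t=3: π = [0.3079, 0.3174, 0.2217, 0.1531], E[r] = 0.4641, γ^t·E[r] = 0.237625, running G = 2.015125
t=4: π = [0.3088, 0.3174, 0.2211, 0.1527], E[r] = 0.4622, γ^t·E[r] = 0.189300, running G = 2.204425
t=5: π = [0.3088, 0.3173, 0.2213, 0.1526], E[r] = 0.4633, γ^t·E[r] = 0.151809, running G = 2.356234
t=6: π = [0.3087, 0.3173, 0.2213, 0.1527], E[r] = 0.4631, γ^t·E[r] = 0.121404, running G = 2.477638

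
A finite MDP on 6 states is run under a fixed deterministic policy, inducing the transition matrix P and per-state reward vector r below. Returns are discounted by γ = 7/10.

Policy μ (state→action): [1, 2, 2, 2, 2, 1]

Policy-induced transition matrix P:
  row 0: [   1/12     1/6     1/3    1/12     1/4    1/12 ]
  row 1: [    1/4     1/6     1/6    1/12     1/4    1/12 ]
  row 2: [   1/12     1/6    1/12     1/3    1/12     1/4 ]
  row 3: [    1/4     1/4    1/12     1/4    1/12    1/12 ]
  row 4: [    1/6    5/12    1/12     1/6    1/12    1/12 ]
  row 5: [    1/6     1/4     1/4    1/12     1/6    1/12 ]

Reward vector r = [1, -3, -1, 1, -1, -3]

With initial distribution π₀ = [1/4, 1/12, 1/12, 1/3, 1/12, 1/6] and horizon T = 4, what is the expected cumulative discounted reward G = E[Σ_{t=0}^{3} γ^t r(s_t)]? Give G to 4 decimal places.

t=0: π = [0.2500, 0.0833, 0.0833, 0.3333, 0.0833, 0.1667], E[r] = -0.3333, γ^t·E[r] = -0.333333, running G = -0.333333
t=1: π = [0.1736, 0.2292, 0.1806, 0.1667, 0.1528, 0.0972], E[r] = -0.9722, γ^t·E[r] = -0.680556, running G = -1.013889
t=2: π = [0.1701, 0.2269, 0.1620, 0.1690, 0.1586, 0.1134], E[r] = -1.0023, γ^t·E[r] = -0.491134, running G = -1.505023
t=3: π = [0.1720, 0.2298, 0.1637, 0.1652, 0.1590, 0.1103], E[r] = -1.0060, γ^t·E[r] = -0.345051, running G = -1.850074

G = -1.8501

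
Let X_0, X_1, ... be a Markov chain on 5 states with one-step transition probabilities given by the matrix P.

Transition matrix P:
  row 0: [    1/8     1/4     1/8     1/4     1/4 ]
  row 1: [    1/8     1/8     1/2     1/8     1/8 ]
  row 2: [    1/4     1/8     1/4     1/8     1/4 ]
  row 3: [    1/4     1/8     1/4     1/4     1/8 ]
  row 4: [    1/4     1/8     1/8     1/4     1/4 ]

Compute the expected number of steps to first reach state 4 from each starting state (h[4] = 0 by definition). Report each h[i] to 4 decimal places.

h = [4.9102, 5.3489, 4.7701, 5.4516, 0.0000]

First-step conditioning: h[4] = 0; for i ≠ 4, h[i] = 1 + Σ_k P[i][k]·h[k].
  h[0] = 1 + 1/8·h[0] + 1/4·h[1] + 1/8·h[2] + 1/4·h[3]
  h[1] = 1 + 1/8·h[0] + 1/8·h[1] + 1/2·h[2] + 1/8·h[3]
  h[2] = 1 + 1/4·h[0] + 1/8·h[1] + 1/4·h[2] + 1/8·h[3]
  h[3] = 1 + 1/4·h[0] + 1/8·h[1] + 1/4·h[2] + 1/4·h[3]
Solving the 4×4 linear system over states ≠ 4 gives exactly h = [4208/857, 4584/857, 4088/857, 4672/857, 0] (h[4] = 0 is the target).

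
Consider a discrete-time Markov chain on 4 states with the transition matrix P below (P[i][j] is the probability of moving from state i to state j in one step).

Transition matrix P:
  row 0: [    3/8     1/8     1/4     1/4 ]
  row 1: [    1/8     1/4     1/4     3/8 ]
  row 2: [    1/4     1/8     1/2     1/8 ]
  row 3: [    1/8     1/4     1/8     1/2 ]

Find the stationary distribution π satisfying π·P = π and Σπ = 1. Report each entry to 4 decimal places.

Balance equations π_j = Σ_i π_i·P[i][j]:
  π_0 = 3/8·π_0 + 1/8·π_1 + 1/4·π_2 + 1/8·π_3
  π_1 = 1/8·π_0 + 1/4·π_1 + 1/8·π_2 + 1/4·π_3
  π_2 = 1/4·π_0 + 1/4·π_1 + 1/2·π_2 + 1/8·π_3
  normalize: π_0 + π_1 + π_2 + π_3 = 1
Solving the linear system gives exactly π = [51/239, 45/239, 67/239, 76/239].

π = [0.2134, 0.1883, 0.2803, 0.3180]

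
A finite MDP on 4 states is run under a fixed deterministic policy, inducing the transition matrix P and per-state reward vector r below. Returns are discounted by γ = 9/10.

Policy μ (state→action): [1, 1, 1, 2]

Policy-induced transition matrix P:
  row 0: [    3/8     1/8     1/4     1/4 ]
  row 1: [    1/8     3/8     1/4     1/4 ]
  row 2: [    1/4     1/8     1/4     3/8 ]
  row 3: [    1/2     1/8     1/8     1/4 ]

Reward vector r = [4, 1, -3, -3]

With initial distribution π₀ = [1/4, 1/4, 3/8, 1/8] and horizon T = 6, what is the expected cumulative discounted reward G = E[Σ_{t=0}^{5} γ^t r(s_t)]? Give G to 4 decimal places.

G = -0.3657

t=0: π = [0.2500, 0.2500, 0.3750, 0.1250], E[r] = -0.2500, γ^t·E[r] = -0.250000, running G = -0.250000
t=1: π = [0.2813, 0.1875, 0.2344, 0.2969], E[r] = -0.2813, γ^t·E[r] = -0.253125, running G = -0.503125
t=2: π = [0.3359, 0.1719, 0.2129, 0.2793], E[r] = 0.0391, γ^t·E[r] = 0.031641, running G = -0.471484
t=3: π = [0.3403, 0.1680, 0.2151, 0.2766], E[r] = 0.0542, γ^t·E[r] = 0.039511, running G = -0.431973
t=4: π = [0.3407, 0.1670, 0.2154, 0.2769], E[r] = 0.0529, γ^t·E[r] = 0.034679, running G = -0.397294
t=5: π = [0.3409, 0.1667, 0.2154, 0.2769], E[r] = 0.0535, γ^t·E[r] = 0.031612, running G = -0.365682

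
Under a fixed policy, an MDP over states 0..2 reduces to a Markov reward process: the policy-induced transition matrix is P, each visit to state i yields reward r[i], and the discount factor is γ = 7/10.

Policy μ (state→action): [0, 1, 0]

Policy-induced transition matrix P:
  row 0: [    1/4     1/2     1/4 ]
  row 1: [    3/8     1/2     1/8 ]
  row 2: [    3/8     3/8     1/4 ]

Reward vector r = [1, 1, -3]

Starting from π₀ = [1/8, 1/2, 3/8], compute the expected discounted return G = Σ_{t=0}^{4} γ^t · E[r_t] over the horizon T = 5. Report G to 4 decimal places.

G = -0.0751

t=0: π = [0.1250, 0.5000, 0.3750], E[r] = -0.5000, γ^t·E[r] = -0.500000, running G = -0.500000
t=1: π = [0.3594, 0.4531, 0.1875], E[r] = 0.2500, γ^t·E[r] = 0.175000, running G = -0.325000
t=2: π = [0.3301, 0.4766, 0.1934], E[r] = 0.2266, γ^t·E[r] = 0.111016, running G = -0.213984
t=3: π = [0.3337, 0.4758, 0.1904], E[r] = 0.2383, γ^t·E[r] = 0.081730, running G = -0.132254
t=4: π = [0.3333, 0.4762, 0.1905], E[r] = 0.2379, γ^t·E[r] = 0.057123, running G = -0.075131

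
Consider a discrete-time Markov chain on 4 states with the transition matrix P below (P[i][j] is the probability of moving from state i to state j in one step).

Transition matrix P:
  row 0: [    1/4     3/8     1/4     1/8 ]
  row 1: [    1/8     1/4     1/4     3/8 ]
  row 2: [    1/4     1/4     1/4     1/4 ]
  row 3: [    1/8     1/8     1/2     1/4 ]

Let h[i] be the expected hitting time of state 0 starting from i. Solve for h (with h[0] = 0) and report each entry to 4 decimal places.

First-step conditioning: h[0] = 0; for i ≠ 0, h[i] = 1 + Σ_k P[i][k]·h[k].
  h[1] = 1 + 1/4·h[1] + 1/4·h[2] + 3/8·h[3]
  h[2] = 1 + 1/4·h[1] + 1/4·h[2] + 1/4·h[3]
  h[3] = 1 + 1/8·h[1] + 1/2·h[2] + 1/4·h[3]
Solving the 3×3 linear system over states ≠ 0 gives exactly h = [0, 296/49, 260/49, 288/49] (h[0] = 0 is the target).

h = [0.0000, 6.0408, 5.3061, 5.8776]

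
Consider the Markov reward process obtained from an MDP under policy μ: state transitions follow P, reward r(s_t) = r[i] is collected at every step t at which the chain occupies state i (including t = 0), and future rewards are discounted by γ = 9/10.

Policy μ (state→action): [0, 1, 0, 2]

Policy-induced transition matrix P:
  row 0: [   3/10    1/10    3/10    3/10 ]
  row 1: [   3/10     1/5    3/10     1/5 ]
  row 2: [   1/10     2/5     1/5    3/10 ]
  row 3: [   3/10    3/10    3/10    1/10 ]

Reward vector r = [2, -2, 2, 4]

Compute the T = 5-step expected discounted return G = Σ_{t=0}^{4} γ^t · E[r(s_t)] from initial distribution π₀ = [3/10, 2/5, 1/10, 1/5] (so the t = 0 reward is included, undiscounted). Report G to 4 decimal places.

G = 5.4246

t=0: π = [0.3000, 0.4000, 0.1000, 0.2000], E[r] = 0.8000, γ^t·E[r] = 0.800000, running G = 0.800000
t=1: π = [0.2800, 0.2100, 0.2900, 0.2200], E[r] = 1.6000, γ^t·E[r] = 1.440000, running G = 2.240000
t=2: π = [0.2420, 0.2520, 0.2710, 0.2350], E[r] = 1.4620, γ^t·E[r] = 1.184220, running G = 3.424220
t=3: π = [0.2458, 0.2535, 0.2729, 0.2278], E[r] = 1.4416, γ^t·E[r] = 1.050926, running G = 4.475146
t=4: π = [0.2454, 0.2528, 0.2727, 0.2291], E[r] = 1.4471, γ^t·E[r] = 0.949416, running G = 5.424562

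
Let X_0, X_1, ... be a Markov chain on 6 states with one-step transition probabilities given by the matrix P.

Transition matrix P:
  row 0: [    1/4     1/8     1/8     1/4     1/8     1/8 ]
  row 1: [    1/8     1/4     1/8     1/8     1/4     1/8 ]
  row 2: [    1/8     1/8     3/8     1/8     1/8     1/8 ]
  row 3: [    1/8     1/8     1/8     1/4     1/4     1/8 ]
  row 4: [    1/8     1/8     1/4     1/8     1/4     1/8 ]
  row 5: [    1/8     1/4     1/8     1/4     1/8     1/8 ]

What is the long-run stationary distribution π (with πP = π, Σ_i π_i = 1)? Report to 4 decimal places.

π = [0.1429, 0.1607, 0.1986, 0.1811, 0.1917, 0.1250]

Balance equations π_j = Σ_i π_i·P[i][j]:
  π_0 = 1/4·π_0 + 1/8·π_1 + 1/8·π_2 + 1/8·π_3 + 1/8·π_4 + 1/8·π_5
  π_1 = 1/8·π_0 + 1/4·π_1 + 1/8·π_2 + 1/8·π_3 + 1/8·π_4 + 1/4·π_5
  π_2 = 1/8·π_0 + 1/8·π_1 + 3/8·π_2 + 1/8·π_3 + 1/4·π_4 + 1/8·π_5
  π_3 = 1/4·π_0 + 1/8·π_1 + 1/8·π_2 + 1/4·π_3 + 1/8·π_4 + 1/4·π_5
  π_4 = 1/8·π_0 + 1/4·π_1 + 1/8·π_2 + 1/4·π_3 + 1/4·π_4 + 1/8·π_5
  normalize: π_0 + π_1 + π_2 + π_3 + π_4 + π_5 = 1
Solving the linear system gives exactly π = [1/7, 9/56, 545/2744, 71/392, 263/1372, 1/8].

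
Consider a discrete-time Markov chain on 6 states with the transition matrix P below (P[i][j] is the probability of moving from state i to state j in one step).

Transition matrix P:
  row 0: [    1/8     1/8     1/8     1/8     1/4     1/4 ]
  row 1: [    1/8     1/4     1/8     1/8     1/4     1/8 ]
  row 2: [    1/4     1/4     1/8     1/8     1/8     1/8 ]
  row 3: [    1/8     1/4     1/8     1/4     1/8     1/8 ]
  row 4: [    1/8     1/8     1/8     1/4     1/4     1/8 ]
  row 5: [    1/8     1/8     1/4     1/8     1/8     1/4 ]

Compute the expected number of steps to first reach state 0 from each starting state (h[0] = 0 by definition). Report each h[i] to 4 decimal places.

First-step conditioning: h[0] = 0; for i ≠ 0, h[i] = 1 + Σ_k P[i][k]·h[k].
  h[1] = 1 + 1/4·h[1] + 1/8·h[2] + 1/8·h[3] + 1/4·h[4] + 1/8·h[5]
  h[2] = 1 + 1/4·h[1] + 1/8·h[2] + 1/8·h[3] + 1/8·h[4] + 1/8·h[5]
  h[3] = 1 + 1/4·h[1] + 1/8·h[2] + 1/4·h[3] + 1/8·h[4] + 1/8·h[5]
  h[4] = 1 + 1/8·h[1] + 1/8·h[2] + 1/4·h[3] + 1/4·h[4] + 1/8·h[5]
  h[5] = 1 + 1/8·h[1] + 1/4·h[2] + 1/8·h[3] + 1/8·h[4] + 1/4·h[5]
Solving the 5×5 linear system over states ≠ 0 gives exactly h = [0, 7, 49/8, 7, 7, 55/8] (h[0] = 0 is the target).

h = [0.0000, 7.0000, 6.1250, 7.0000, 7.0000, 6.8750]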